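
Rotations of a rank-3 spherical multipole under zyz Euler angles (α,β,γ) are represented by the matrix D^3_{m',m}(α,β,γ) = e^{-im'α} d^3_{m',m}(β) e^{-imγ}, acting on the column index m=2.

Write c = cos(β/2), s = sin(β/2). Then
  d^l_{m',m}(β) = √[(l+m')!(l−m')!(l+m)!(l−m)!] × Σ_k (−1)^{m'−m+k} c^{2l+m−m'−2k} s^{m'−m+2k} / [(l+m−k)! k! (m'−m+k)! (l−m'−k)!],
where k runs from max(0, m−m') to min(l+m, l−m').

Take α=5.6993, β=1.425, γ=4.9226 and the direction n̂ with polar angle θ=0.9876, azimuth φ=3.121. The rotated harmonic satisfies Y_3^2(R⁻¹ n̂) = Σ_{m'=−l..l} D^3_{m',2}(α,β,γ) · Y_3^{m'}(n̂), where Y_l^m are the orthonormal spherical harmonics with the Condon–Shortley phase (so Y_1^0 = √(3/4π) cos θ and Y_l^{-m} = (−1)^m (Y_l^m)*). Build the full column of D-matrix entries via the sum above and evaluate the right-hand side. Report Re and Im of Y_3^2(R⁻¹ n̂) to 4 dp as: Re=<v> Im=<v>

Need the full column D^3_{m',2} for m'=−3..3 at α=5.6993, β=1.425, γ=4.9226.
cos(β/2)=0.756730, sin(β/2)=0.653728
d^3_{-3,2}: single k=5 term ⇒ +0.221310;  D = +0.125195+0.182495i
d^3_{-2,2}: k∈[4..5] ⇒ +0.522925 -0.078051 = +0.444873;  D = +0.007739+0.444806i
d^3_{-1,2}: k∈[3..4] ⇒ +0.765673 -0.285710 = +0.479963;  D = -0.257583+0.404988i
d^3_{0,2}: k∈[2..3] ⇒ +0.767570 -0.572835 = +0.194735;  D = -0.177776+0.079480i
d^3_{1,2}: k∈[1..2] ⇒ +0.512981 -0.765673 = -0.252692;  D = +0.249323+0.041122i
d^3_{2,2}: k∈[0..1] ⇒ +0.187778 -0.700692 = -0.512914;  D = +0.376219+0.348626i
d^3_{3,2}: single k=0 term ⇒ -0.397353;  D = +0.094283+0.386006i
Y_3^{m'}(θ=0.9876,φ=3.121) and Σ D·Y over m':
  (+0.1252+0.1825i)·(-0.2422-0.0150i)  (+0.0077+0.4448i)·(+0.3918+0.0161i)  (-0.2576+0.4050i)·(-0.1393-0.0029i)  (-0.1778+0.0795i)·(-0.3049+0.0000i)  (+0.2493+0.0411i)·(+0.1393-0.0029i)  (+0.3762+0.3486i)·(+0.3918-0.0161i)  (+0.0943+0.3860i)·(+0.2422-0.0150i)
Y_3^2(R⁻¹ n̂) = +0.275982+0.276029i

Re=0.2760 Im=0.2760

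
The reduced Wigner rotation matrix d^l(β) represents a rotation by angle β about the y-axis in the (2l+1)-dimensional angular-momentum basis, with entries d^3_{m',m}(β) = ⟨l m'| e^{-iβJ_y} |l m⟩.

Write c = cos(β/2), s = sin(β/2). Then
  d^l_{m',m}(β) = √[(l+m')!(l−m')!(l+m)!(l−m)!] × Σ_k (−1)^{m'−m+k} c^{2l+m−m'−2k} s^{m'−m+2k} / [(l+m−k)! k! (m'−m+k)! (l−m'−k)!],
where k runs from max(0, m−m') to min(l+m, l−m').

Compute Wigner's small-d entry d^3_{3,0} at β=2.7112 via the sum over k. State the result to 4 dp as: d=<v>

d^3_{3,0}(β=2.7112) via Wigner's sum:
Half-angle: c=0.213539, s=0.976934. N=√(720·1·6·6)=160.996894
The bounds max(0,m−m')=0 and min(l+m,l−m')=0 give 1 term
  k=0: (−1)^3·160.9969/(36)·0.2135^3·0.9769^3 = -0.040602
d^3_{3,0}(2.7112) = -0.040602

d=-0.0406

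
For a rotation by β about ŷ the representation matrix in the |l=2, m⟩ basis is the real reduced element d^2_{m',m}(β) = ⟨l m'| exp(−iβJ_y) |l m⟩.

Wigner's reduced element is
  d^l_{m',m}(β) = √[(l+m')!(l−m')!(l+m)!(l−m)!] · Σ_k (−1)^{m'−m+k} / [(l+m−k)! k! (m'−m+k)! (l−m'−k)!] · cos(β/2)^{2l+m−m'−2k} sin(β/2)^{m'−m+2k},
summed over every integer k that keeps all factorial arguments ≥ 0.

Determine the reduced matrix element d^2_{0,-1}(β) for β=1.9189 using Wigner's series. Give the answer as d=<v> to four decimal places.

d^2_{0,-1}(β=1.9189) via Wigner's sum:
c=cos(1.9189/2)=0.573970, s=sin(1.9189/2)=0.818876; N=√[2·2·1·6]=4.898979
k∈{0,1} keeps every argument non-negative
  k=0: (−1)^1·4.8990/(2)·0.5740^3·0.8189^1 = -0.379282
  k=1: (−1)^2·4.8990/(2)·0.5740^1·0.8189^3 = +0.772004
d^2_{0,-1}(1.9189) = -0.379282 +0.772004 = +0.392722

d=0.3927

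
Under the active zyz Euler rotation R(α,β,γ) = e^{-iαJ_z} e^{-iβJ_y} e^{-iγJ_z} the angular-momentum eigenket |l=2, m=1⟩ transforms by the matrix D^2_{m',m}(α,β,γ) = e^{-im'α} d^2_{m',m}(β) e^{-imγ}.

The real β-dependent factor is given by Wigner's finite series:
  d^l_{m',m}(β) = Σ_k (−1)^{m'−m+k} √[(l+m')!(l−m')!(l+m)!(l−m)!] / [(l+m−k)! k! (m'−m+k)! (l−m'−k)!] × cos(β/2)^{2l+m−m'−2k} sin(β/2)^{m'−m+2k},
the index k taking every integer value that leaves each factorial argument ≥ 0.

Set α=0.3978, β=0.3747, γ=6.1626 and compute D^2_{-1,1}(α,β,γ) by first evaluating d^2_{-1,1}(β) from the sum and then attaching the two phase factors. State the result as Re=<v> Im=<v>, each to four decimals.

Re=0.0862 Im=0.0492

Split into d^2_{-1,1}(β=0.3747) × two z-phases.
c=cos(0.3747/2)=0.982501, s=sin(0.3747/2)=0.186256; N=√[1·6·6·1]=6.000000
The bounds max(0,m−m')=2 and min(l+m,l−m')=3 give 2 terms
  k=2: (−1)^0·6.0000/(2)·0.9825^2·0.1863^2 = +0.100463
  k=3: (−1)^1·6.0000/(6)·0.9825^0·0.1863^4 = -0.001203
d^2_{-1,1}(0.3747) = +0.100463 -0.001203 = +0.099260
D = (+0.921915+0.387391i)·(+0.099260)·(+0.992738+0.120293i) = +0.086219+0.049181i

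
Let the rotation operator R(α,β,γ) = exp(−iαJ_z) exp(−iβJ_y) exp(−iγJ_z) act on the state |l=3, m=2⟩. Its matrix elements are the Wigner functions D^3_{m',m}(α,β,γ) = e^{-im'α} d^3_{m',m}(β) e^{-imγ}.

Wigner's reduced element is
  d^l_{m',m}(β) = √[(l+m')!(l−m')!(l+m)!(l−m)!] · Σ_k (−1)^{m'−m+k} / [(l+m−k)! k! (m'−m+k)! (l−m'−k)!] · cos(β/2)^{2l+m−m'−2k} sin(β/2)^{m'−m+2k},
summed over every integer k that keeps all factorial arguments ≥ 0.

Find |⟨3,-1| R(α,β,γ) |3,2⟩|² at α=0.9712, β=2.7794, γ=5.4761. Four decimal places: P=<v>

D^3_{-1,2}(0.9712,2.7794,5.4761) = e^{-i·-1·0.9712}·d^3_{-1,2}(2.7794)·e^{-i·2·5.4761}. Compute d first:
Half-angle: c=0.180108, s=0.983647. N=√(2·24·120·1)=75.894664
The bounds max(0,m−m')=3 and min(l+m,l−m')=4 give 2 terms
  k=3: (−1)^0·75.8947/(12)·0.1801^3·0.9836^3 = +0.035168
  k=4: (−1)^1·75.8947/(24)·0.1801^1·0.9836^5 = -0.524480
d^3_{-1,2}(2.7794) = +0.035168 -0.524480 = -0.489312
|D^3_{-1,2}|² = |d^3_{-1,2}(β)|² = (-0.489312)² = 0.239427 (the z-rotation phases have unit modulus)

P=0.2394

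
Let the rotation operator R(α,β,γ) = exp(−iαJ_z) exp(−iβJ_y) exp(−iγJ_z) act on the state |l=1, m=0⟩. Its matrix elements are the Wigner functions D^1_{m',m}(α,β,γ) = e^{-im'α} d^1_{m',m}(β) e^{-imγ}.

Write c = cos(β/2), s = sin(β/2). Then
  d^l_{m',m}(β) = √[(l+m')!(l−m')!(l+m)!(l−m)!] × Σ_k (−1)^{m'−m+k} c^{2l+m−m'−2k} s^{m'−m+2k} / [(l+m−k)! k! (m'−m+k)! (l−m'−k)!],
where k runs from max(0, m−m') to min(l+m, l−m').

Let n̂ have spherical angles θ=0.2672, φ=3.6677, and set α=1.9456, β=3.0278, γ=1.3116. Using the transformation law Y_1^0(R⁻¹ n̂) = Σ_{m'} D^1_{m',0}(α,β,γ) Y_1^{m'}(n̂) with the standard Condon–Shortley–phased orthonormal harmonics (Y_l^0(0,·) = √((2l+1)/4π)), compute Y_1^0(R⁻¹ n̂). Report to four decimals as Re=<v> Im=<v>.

Re=-0.4704 Im=0.0000

Need the full column D^1_{m',0} for m'=−1..1 at α=1.9456, β=3.0278, γ=1.3116.
cos(β/2)=0.056866, sin(β/2)=0.998382
d^1_{-1,0}: single k=1 term ⇒ +0.080290;  D = -0.029393+0.074716i
d^1_{0,0}: k∈[0..1] ⇒ +0.003234 -0.996766 = -0.993533;  D = -0.993533+0.000000i
d^1_{1,0}: single k=0 term ⇒ -0.080290;  D = +0.029393+0.074716i
Y_1^{m'}(θ=0.2672,φ=3.6677) and Σ D·Y over m':
  (-0.0294+0.0747i)·(-0.0789+0.0458i)  (-0.9935+0.0000i)·(+0.4713+0.0000i)  (+0.0294+0.0747i)·(+0.0789+0.0458i)
Y_1^0(R⁻¹ n̂) = -0.470424+0.000000i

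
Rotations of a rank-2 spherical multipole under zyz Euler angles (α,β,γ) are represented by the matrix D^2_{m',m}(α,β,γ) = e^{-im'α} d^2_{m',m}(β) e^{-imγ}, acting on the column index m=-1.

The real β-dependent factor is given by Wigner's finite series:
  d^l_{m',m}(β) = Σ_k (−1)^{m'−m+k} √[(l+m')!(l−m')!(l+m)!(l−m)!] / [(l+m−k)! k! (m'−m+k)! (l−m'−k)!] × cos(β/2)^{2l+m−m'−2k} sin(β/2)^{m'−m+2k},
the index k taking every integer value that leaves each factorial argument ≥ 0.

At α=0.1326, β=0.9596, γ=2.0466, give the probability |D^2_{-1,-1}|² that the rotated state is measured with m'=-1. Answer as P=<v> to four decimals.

P=0.0135

Split into d^2_{-1,-1}(β=0.9596) × two z-phases.
With c≡cos(β/2)=0.887087 and s≡sin(β/2)=0.461602, N=[1·6·1·6]^{1/2}=6.000000
k: max(0,(-1)−(-1))=0 … min(2+(-1),2−(-1))=1
  k=0: (−1)^0·6.0000/(6)·0.8871^4·0.4616^0 = +0.619249
  k=1: (−1)^1·6.0000/(2)·0.8871^2·0.4616^2 = -0.503024
d^2_{-1,-1}(0.9596) = +0.619249 -0.503024 = +0.116225
|D^2_{-1,-1}|² = |d^2_{-1,-1}(β)|² = (+0.116225)² = 0.013508 (the z-rotation phases have unit modulus)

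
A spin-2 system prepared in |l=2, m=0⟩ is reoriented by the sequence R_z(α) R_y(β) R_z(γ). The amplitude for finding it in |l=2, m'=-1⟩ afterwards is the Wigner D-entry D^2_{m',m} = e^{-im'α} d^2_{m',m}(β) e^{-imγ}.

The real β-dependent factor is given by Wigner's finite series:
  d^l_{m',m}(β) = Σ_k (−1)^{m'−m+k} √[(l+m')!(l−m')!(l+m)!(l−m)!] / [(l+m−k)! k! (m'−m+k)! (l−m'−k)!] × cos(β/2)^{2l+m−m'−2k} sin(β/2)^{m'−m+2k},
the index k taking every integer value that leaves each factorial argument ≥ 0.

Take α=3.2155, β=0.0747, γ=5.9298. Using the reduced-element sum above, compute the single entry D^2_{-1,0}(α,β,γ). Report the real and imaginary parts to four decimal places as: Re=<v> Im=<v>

Re=-0.0909 Im=-0.0067

First d^2_{-1,0}(β=0.0747), then the phase factors e^{-i(-1)α} and e^{-i(0)γ}:
With c≡cos(β/2)=0.999303 and s≡sin(β/2)=0.037341, N=[1·6·2·2]^{1/2}=4.898979
k∈{1,2} keeps every argument non-negative
  k=1: (−1)^0·4.8990/(2)·0.9993^3·0.0373^1 = +0.091276
  k=2: (−1)^1·4.8990/(2)·0.9993^1·0.0373^3 = -0.000127
d^2_{-1,0}(0.0747) = +0.091276 -0.000127 = +0.091148
Attach z-rotation phases: D = e^{-i(-1)(3.2155)}·(+0.091148)·e^{-i(0)(5.9298)} = -0.090900-0.006730i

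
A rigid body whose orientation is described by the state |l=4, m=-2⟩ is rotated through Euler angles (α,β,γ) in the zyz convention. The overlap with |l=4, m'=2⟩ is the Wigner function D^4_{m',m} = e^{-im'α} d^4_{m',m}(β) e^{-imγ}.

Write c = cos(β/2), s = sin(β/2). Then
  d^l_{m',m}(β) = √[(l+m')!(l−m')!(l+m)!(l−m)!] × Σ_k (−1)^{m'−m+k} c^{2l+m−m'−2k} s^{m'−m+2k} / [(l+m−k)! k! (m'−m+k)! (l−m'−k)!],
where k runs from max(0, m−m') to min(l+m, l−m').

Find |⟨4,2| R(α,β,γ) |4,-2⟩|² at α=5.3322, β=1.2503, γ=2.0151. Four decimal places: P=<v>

D^4_{2,-2}(5.3322,1.2503,2.0151) = e^{-i·2·5.3322}·d^4_{2,-2}(1.2503)·e^{-i·-2·2.0151}. Compute d first:
With c≡cos(β/2)=0.810875 and s≡sin(β/2)=0.585219, N=[720·2·2·720]^{1/2}=1440.000000
Admissible k: 0..2 (factorial args all ≥0)
  k=0: (−1)^4·1440.0000/(96)·0.8109^4·0.5852^4 = +0.760643
  k=1: (−1)^5·1440.0000/(120)·0.8109^2·0.5852^6 = -0.316956
  k=2: (−1)^6·1440.0000/(1440)·0.8109^0·0.5852^8 = +0.013758
d^4_{2,-2}(1.2503) = +0.760643 -0.316956 +0.013758 = +0.457445
|D^4_{2,-2}|² = |d^4_{2,-2}(β)|² = (+0.457445)² = 0.209256 (the z-rotation phases have unit modulus)

P=0.2093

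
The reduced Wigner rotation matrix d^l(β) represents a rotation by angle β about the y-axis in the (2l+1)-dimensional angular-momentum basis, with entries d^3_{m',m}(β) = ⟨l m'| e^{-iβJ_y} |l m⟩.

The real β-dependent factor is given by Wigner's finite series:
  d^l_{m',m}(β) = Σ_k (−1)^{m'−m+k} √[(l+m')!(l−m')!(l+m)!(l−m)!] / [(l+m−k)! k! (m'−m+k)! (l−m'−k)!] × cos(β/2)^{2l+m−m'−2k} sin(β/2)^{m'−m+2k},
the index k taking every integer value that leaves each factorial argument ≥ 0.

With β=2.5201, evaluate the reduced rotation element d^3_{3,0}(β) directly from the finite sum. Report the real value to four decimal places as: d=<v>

d^3_{3,0}(β=2.5201) via Wigner's sum:
c=cos(2.5201/2)=0.305769, s=sin(2.5201/2)=0.952106; N=√[720·1·6·6]=160.996894
k: max(0,(0)−(3))=0 … min(3+(0),3−(3))=0
  k=0: (−1)^3·160.9969/(36)·0.3058^3·0.9521^3 = -0.110345
d^3_{3,0}(2.5201) = -0.110345

d=-0.1103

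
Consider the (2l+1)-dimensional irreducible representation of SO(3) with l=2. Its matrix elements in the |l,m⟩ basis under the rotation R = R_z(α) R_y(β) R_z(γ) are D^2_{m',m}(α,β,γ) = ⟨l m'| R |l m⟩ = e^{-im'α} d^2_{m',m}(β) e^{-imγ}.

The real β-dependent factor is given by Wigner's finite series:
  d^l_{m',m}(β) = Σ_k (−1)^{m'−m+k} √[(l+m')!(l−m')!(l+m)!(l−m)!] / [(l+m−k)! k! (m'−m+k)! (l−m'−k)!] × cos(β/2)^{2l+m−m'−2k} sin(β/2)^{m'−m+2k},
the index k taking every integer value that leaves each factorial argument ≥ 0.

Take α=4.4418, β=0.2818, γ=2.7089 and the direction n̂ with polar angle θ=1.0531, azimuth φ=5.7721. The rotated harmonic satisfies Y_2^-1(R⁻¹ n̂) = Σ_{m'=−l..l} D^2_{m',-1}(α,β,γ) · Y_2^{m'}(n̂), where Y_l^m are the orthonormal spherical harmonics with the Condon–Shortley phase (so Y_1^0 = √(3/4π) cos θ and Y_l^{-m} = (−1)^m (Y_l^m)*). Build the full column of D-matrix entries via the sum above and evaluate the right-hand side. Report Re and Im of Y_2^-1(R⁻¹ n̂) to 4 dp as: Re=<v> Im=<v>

Need the full column D^2_{m',-1} for m'=−2..2 at α=4.4418, β=0.2818, γ=2.7089.
cos(β/2)=0.990090, sin(β/2)=0.140434
d^2_{-2,-1}: single k=1 term ⇒ +0.272601;  D = +0.153230-0.225459i
d^2_{-1,-1}: k∈[0..1] ⇒ +0.960945 -0.057998 = +0.902947;  D = +0.583958+0.688699i
d^2_{0,-1}: k∈[0..1] ⇒ -0.333866 +0.006717 = -0.327149;  D = +0.296999-0.137179i
d^2_{1,-1}: k∈[0..1] ⇒ +0.057998 -0.000389 = +0.057610;  D = -0.009298-0.056854i
d^2_{2,-1}: single k=0 term ⇒ -0.005484;  D = -0.005452-0.000594i
Y_2^{m'}(θ=1.0531,φ=5.7721) and Σ D·Y over m':
  (+0.1532-0.2255i)·(+0.1521+0.2489i)  (+0.5840+0.6887i)·(+0.2898+0.1625i)  (+0.2970-0.1372i)·(-0.0837+0.0000i)  (-0.0093-0.0569i)·(-0.2898+0.1625i)  (-0.0055-0.0006i)·(+0.1521-0.2489i)
Y_2^-1(R⁻¹ n̂) = +0.122824+0.326000i

Re=0.1228 Im=0.3260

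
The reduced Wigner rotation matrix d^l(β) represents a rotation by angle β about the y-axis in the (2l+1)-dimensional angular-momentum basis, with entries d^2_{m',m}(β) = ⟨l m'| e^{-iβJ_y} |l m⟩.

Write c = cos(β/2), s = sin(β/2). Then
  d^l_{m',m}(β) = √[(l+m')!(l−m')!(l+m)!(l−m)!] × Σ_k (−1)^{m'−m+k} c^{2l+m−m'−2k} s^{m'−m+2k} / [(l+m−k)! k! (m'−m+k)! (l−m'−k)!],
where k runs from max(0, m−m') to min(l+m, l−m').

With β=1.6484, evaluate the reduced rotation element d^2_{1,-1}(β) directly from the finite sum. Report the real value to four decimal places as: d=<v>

d=0.4552

d^2_{1,-1}(β=1.6484) via Wigner's sum:
With c≡cos(β/2)=0.679144 and s≡sin(β/2)=0.734005, N=[6·1·1·6]^{1/2}=6.000000
Admissible k: 0..1 (factorial args all ≥0)
  k=0: (−1)^2·6.0000/(2)·0.6791^2·0.7340^2 = +0.745492
  k=1: (−1)^3·6.0000/(6)·0.6791^0·0.7340^4 = -0.290265
d^2_{1,-1}(1.6484) = +0.745492 -0.290265 = +0.455227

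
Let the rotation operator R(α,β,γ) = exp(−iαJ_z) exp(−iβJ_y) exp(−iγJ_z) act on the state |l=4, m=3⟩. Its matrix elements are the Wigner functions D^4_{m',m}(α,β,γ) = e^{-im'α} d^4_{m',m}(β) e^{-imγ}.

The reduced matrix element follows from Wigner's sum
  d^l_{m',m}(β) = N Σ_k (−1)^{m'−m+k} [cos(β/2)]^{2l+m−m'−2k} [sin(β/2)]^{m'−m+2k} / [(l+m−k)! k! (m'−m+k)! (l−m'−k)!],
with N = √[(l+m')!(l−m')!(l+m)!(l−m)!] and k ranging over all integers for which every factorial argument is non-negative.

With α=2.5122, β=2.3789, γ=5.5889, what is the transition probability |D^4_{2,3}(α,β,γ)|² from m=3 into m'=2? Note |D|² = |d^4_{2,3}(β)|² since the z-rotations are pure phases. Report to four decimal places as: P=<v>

First d^4_{2,3}(β=2.3789), then the phase factors e^{-i(2)α} and e^{-i(3)γ}:
c=cos(2.3789/2)=0.372170, s=sin(2.3789/2)=0.928164; N=√[720·2·5040·1]=2693.993318
Admissible k: 1..2 (factorial args all ≥0)
  k=1: (−1)^0·2693.9933/(720)·0.3722^7·0.9282^1 = +0.003435
  k=2: (−1)^1·2693.9933/(240)·0.3722^5·0.9282^3 = -0.064087
d^4_{2,3}(2.3789) = +0.003435 -0.064087 = -0.060652
|D^4_{2,3}|² = |d^4_{2,3}(β)|² = (-0.060652)² = 0.003679 (the z-rotation phases have unit modulus)

P=0.0037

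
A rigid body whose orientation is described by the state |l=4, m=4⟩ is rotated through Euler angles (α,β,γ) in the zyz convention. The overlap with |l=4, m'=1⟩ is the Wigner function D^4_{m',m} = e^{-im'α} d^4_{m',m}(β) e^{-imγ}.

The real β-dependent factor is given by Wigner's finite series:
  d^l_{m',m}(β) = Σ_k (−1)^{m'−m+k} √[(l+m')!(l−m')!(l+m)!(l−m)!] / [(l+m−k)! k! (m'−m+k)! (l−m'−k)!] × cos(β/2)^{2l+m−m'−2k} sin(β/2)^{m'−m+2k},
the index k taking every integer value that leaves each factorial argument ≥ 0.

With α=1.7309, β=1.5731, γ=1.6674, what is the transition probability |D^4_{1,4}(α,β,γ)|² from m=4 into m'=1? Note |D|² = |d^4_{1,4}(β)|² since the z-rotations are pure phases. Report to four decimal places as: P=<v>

D^4_{1,4}(1.7309,1.5731,1.6674) = e^{-i·1·1.7309}·d^4_{1,4}(1.5731)·e^{-i·4·1.6674}. Compute d first:
c=cos(1.5731/2)=0.706292, s=sin(1.5731/2)=0.707921; N=√[120·6·40320·1]=5387.986637
k∈{3} keeps every argument non-negative
  k=3: (−1)^0·5387.9866/(720)·0.7063^5·0.7079^3 = +0.466626
d^4_{1,4}(1.5731) = +0.466626
|D^4_{1,4}|² = |d^4_{1,4}(β)|² = (+0.466626)² = 0.217740 (the z-rotation phases have unit modulus)

P=0.2177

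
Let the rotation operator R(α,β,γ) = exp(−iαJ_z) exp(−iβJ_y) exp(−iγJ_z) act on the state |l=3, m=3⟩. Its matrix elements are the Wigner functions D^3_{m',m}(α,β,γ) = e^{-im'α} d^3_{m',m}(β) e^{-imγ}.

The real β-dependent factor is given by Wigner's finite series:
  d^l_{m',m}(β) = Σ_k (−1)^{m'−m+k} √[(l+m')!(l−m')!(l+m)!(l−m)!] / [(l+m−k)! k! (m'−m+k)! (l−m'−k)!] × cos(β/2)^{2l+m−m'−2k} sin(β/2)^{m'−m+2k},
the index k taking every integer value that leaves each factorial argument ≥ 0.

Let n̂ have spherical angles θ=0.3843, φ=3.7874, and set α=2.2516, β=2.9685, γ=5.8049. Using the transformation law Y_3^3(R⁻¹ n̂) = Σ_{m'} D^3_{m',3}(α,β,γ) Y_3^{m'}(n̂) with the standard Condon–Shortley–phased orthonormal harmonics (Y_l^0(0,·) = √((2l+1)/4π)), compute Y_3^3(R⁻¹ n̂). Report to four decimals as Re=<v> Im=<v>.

Re=-0.0117 Im=-0.0268

Need the full column D^3_{m',3} for m'=−3..3 at α=2.2516, β=2.9685, γ=5.8049.
cos(β/2)=0.086438, sin(β/2)=0.996257
d^3_{-3,3}: single k=6 term ⇒ +0.977752;  D = -0.322077+0.923182i
d^3_{-2,3}: single k=5 term ⇒ +0.207797;  D = +0.195544-0.070302i
d^3_{-1,3}: single k=4 term ⇒ +0.028507;  D = -0.024379-0.014775i
d^3_{0,3}: single k=3 term ⇒ +0.002856;  D = +0.000387+0.002830i
d^3_{1,3}: single k=2 term ⇒ +0.000215;  D = +0.000147-0.000156i
d^3_{2,3}: single k=1 term ⇒ +0.000012;  D = -0.000012-0.000001i
d^3_{3,3}: single k=0 term ⇒ +0.000000;  D = +0.000000+0.000000i
Y_3^{m'}(θ=0.3843,φ=3.7874) and Σ D·Y over m':
  (-0.3221+0.9232i)·(+0.0079+0.0205i)  (+0.1955-0.0703i)·(+0.0367-0.1280i)  (-0.0244-0.0148i)·(-0.3190+0.2404i)  (+0.0004+0.0028i)·(+0.4488+0.0000i)  (+0.0001-0.0002i)·(+0.3190+0.2404i)  (-0.0000-0.0000i)·(+0.0367+0.1280i)  (+0.0000+0.0000i)·(-0.0079+0.0205i)
Y_3^3(R⁻¹ n̂) = -0.011722-0.026841i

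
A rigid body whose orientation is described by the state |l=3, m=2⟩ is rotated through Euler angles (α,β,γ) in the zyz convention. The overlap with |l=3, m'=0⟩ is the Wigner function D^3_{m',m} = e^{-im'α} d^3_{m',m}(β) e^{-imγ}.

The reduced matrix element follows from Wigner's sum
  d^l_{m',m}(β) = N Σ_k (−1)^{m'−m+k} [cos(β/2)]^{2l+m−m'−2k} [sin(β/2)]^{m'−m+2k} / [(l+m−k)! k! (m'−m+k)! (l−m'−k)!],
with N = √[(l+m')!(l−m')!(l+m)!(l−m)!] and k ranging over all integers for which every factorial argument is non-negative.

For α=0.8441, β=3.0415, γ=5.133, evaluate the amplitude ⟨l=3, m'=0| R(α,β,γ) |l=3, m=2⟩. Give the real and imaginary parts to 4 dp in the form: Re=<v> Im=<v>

Re=0.0091 Im=-0.0101

First d^3_{0,2}(β=3.0415), then the phase factors e^{-i(0)α} and e^{-i(2)γ}:
Half-angle: c=0.050025, s=0.998748. N=√(6·6·120·1)=65.726707
The bounds max(0,m−m')=2 and min(l+m,l−m')=3 give 2 terms
  k=2: (−1)^0·65.7267/(12)·0.0500^4·0.9987^2 = +0.000034
  k=3: (−1)^1·65.7267/(12)·0.0500^2·0.9987^4 = -0.013638
d^3_{0,2}(3.0415) = +0.000034 -0.013638 = -0.013604
Attach z-rotation phases: D = e^{-i(0)(0.8441)}·(-0.013604)·e^{-i(2)(5.133)} = +0.009068-0.010141i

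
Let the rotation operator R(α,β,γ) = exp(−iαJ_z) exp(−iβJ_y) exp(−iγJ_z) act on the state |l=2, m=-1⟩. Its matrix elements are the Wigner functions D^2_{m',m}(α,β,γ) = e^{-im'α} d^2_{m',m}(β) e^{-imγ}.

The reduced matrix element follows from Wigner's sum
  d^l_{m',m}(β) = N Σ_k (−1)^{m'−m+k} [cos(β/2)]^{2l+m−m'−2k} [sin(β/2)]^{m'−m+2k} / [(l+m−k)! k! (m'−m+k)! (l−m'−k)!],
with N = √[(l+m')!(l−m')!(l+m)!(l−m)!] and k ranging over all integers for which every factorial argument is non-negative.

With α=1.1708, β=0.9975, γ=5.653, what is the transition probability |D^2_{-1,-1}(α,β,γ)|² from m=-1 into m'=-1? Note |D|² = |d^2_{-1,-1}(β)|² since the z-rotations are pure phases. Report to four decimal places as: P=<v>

P=0.0043

D^2_{-1,-1}(1.1708,0.9975,5.653) = e^{-i·-1·1.1708}·d^2_{-1,-1}(0.9975)·e^{-i·-1·5.653}. Compute d first:
With c≡cos(β/2)=0.878181 and s≡sin(β/2)=0.478328, N=[1·6·1·6]^{1/2}=6.000000
k: max(0,(-1)−(-1))=0 … min(2+(-1),2−(-1))=1
  k=0: (−1)^0·6.0000/(6)·0.8782^4·0.4783^0 = +0.594753
  k=1: (−1)^1·6.0000/(2)·0.8782^2·0.4783^2 = -0.529348
d^2_{-1,-1}(0.9975) = +0.594753 -0.529348 = +0.065405
|D^2_{-1,-1}|² = |d^2_{-1,-1}(β)|² = (+0.065405)² = 0.004278 (the z-rotation phases have unit modulus)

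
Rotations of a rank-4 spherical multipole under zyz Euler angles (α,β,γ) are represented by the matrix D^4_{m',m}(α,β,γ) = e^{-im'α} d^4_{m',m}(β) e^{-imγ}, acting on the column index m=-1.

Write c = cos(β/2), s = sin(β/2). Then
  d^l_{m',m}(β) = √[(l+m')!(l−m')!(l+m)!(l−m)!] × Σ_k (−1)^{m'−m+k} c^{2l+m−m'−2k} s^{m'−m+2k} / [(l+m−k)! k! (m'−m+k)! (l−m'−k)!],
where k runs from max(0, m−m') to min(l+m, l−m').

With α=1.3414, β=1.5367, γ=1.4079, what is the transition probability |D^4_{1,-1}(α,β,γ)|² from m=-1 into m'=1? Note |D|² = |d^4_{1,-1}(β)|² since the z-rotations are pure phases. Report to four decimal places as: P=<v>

P=0.1473

First d^4_{1,-1}(β=1.5367), then the phase factors e^{-i(1)α} and e^{-i(-1)γ}:
With c≡cos(β/2)=0.719058 and s≡sin(β/2)=0.694950, N=[120·6·6·120]^{1/2}=720.000000
Admissible k: 0..3 (factorial args all ≥0)
  k=0: (−1)^2·720.0000/(72)·0.7191^6·0.6949^2 = +0.667562
  k=1: (−1)^3·720.0000/(24)·0.7191^4·0.6949^4 = -1.870645
  k=2: (−1)^4·720.0000/(48)·0.7191^2·0.6949^6 = +0.873655
  k=3: (−1)^5·720.0000/(720)·0.7191^0·0.6949^8 = -0.054404
d^4_{1,-1}(1.5367) = +0.667562 -1.870645 +0.873655 -0.054404 = -0.383832
|D^4_{1,-1}|² = |d^4_{1,-1}(β)|² = (-0.383832)² = 0.147327 (the z-rotation phases have unit modulus)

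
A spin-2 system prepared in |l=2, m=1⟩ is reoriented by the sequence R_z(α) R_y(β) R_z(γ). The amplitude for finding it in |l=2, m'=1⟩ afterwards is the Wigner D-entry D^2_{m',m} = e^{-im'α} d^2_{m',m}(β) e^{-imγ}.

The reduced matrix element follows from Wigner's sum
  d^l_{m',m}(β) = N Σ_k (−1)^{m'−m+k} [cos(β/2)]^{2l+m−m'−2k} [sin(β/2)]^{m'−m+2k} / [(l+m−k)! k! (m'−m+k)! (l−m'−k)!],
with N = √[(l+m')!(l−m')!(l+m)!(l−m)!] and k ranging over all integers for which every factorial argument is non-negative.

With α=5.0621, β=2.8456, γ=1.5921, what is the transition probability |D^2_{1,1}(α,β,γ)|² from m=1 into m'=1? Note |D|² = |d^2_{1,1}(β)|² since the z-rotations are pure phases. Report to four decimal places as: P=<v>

Split into d^2_{1,1}(β=2.8456) × two z-phases.
Half-angle: c=0.147457, s=0.989069. N=√(6·1·6·1)=6.000000
k∈{0,1} keeps every argument non-negative
  k=0: (−1)^0·6.0000/(6)·0.1475^4·0.9891^0 = +0.000473
  k=1: (−1)^1·6.0000/(2)·0.1475^2·0.9891^2 = -0.063812
d^2_{1,1}(2.8456) = +0.000473 -0.063812 = -0.063339
|D^2_{1,1}|² = |d^2_{1,1}(β)|² = (-0.063339)² = 0.004012 (the z-rotation phases have unit modulus)

P=0.0040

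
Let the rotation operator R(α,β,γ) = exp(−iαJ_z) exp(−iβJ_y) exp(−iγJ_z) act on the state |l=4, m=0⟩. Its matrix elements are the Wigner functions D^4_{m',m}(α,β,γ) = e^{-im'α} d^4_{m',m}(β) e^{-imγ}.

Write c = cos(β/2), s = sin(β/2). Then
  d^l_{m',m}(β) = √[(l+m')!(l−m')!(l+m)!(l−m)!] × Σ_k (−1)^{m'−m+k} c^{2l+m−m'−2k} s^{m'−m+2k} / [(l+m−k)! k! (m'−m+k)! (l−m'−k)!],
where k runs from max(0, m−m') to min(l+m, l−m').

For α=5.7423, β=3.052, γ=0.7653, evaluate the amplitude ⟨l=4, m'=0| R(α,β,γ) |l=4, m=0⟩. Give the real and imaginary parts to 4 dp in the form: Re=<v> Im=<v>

D^4_{0,0}(5.7423,3.052,0.7653) = e^{-i·0·5.7423}·d^4_{0,0}(3.052)·e^{-i·0·0.7653}. Compute d first:
Half-angle: c=0.044781, s=0.998997. N=√(24·24·24·24)=576.000000
Admissible k: 0..4 (factorial args all ≥0)
  k=0: (−1)^0·576.0000/(576)·0.0448^8·0.9990^0 = +0.000000
  k=1: (−1)^1·576.0000/(36)·0.0448^6·0.9990^2 = -0.000000
  k=2: (−1)^2·576.0000/(16)·0.0448^4·0.9990^4 = +0.000144
  k=3: (−1)^3·576.0000/(36)·0.0448^2·0.9990^6 = -0.031893
  k=4: (−1)^4·576.0000/(576)·0.0448^0·0.9990^8 = +0.992003
d^4_{0,0}(3.052) = +0.000000 -0.000000 +0.000144 -0.031893 +0.992003 = +0.960253
D = (+1.000000+0.000000i)·(+0.960253)·(+1.000000+0.000000i) = +0.960253+0.000000i

Re=0.9603 Im=0.0000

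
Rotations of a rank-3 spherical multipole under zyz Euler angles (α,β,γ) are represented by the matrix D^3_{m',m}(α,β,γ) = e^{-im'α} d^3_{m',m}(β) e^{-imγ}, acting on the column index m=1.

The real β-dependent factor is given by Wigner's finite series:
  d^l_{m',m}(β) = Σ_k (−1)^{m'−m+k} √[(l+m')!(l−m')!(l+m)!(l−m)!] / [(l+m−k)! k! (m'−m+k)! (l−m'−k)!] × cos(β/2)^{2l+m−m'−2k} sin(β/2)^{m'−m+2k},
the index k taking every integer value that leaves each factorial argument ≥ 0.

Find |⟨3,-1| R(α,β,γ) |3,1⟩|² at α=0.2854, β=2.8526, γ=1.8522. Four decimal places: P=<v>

P=0.6124

D^3_{-1,1}(0.2854,2.8526,1.8522) = e^{-i·-1·0.2854}·d^3_{-1,1}(2.8526)·e^{-i·1·1.8522}. Compute d first:
c=cos(2.8526/2)=0.143994, s=sin(2.8526/2)=0.989579; N=√[2·24·24·2]=48.000000
The bounds max(0,m−m')=2 and min(l+m,l−m')=4 give 3 terms
  k=2: (−1)^0·48.0000/(8)·0.1440^4·0.9896^2 = +0.002526
  k=3: (−1)^1·48.0000/(6)·0.1440^2·0.9896^4 = -0.159067
  k=4: (−1)^2·48.0000/(48)·0.1440^0·0.9896^6 = +0.939078
d^3_{-1,1}(2.8526) = +0.002526 -0.159067 +0.939078 = +0.782537
|D^3_{-1,1}|² = |d^3_{-1,1}(β)|² = (+0.782537)² = 0.612364 (the z-rotation phases have unit modulus)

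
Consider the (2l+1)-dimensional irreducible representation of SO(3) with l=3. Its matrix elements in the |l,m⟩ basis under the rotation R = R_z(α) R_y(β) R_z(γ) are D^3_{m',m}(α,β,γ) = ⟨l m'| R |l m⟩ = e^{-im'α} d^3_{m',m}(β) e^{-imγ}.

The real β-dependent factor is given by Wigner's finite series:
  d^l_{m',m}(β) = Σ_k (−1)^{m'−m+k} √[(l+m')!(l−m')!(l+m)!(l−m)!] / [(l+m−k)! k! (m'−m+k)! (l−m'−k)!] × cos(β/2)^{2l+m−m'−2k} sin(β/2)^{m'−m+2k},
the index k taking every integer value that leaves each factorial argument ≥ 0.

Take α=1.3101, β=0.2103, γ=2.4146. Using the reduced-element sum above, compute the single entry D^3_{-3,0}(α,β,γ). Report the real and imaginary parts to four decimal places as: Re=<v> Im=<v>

First d^3_{-3,0}(β=0.2103), then the phase factors e^{-i(-3)α} and e^{-i(0)γ}:
With c≡cos(β/2)=0.994477 and s≡sin(β/2)=0.104956, N=[1·720·6·6]^{1/2}=160.996894
The bounds max(0,m−m')=3 and min(l+m,l−m')=3 give 1 term
  k=3: (−1)^0·160.9969/(36)·0.9945^3·0.1050^3 = +0.005085
d^3_{-3,0}(0.2103) = +0.005085
Phases: e^{-i·(-3)·1.3101}=-0.704763-0.709443i, e^{-i·(0)·2.4146}=+1.000000+0.000000i ⇒ D=-0.003584-0.003608i

Re=-0.0036 Im=-0.0036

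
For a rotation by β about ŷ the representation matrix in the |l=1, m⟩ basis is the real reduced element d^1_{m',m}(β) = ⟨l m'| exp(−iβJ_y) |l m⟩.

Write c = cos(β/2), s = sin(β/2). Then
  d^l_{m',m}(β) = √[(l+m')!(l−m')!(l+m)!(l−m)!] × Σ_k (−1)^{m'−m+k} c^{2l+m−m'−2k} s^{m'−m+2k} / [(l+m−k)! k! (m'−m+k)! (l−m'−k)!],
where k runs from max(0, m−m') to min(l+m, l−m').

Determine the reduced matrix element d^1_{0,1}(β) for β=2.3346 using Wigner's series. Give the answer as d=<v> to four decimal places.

d^1_{0,1}(β=2.3346) via Wigner's sum:
Half-angle: c=0.392636, s=0.919694. N=√(1·1·2·1)=1.414214
Admissible k: 1..1 (factorial args all ≥0)
  k=1: (−1)^0·1.4142/(1)·0.3926^1·0.9197^1 = +0.510680
d^1_{0,1}(2.3346) = +0.510680

d=0.5107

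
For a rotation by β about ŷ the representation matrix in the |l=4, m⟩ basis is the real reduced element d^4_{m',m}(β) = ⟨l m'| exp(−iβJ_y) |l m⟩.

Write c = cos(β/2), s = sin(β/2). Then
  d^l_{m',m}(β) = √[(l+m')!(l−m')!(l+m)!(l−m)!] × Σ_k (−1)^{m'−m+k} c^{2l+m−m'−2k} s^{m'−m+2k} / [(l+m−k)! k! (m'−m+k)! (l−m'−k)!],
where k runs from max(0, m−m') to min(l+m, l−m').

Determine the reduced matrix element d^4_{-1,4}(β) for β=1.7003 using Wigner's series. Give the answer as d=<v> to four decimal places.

d^4_{-1,4}(β=1.7003) via Wigner's sum:
With c≡cos(β/2)=0.659870 and s≡sin(β/2)=0.751379, N=[6·120·40320·1]^{1/2}=5387.986637
k∈{5} keeps every argument non-negative
  k=5: (−1)^0·5387.9866/(720)·0.6599^3·0.7514^5 = +0.514952
d^4_{-1,4}(1.7003) = +0.514952

d=0.5150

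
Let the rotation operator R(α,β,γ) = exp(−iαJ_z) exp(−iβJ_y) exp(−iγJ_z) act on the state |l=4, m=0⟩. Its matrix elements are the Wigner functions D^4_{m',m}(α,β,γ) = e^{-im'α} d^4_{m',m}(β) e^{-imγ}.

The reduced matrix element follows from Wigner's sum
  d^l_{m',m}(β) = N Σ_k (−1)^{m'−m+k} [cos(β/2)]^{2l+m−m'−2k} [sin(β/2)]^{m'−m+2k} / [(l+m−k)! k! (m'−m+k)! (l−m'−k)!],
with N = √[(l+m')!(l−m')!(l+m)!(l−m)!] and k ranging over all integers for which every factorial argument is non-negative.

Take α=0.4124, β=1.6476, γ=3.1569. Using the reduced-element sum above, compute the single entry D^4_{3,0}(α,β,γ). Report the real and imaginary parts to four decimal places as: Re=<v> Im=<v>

Re=0.0368 Im=-0.1063

D^4_{3,0}(0.4124,1.6476,3.1569) = e^{-i·3·0.4124}·d^4_{3,0}(1.6476)·e^{-i·0·3.1569}. Compute d first:
Half-angle: c=0.679438, s=0.733733. N=√(5040·1·24·24)=1703.830978
k∈{0,1} keeps every argument non-negative
  k=0: (−1)^3·1703.8310/(144)·0.6794^5·0.7337^3 = -0.676748
  k=1: (−1)^4·1703.8310/(144)·0.6794^3·0.7337^5 = +0.789230
d^4_{3,0}(1.6476) = -0.676748 +0.789230 = +0.112482
D = (+0.327443-0.944871i)·(+0.112482)·(+1.000000+0.000000i) = +0.036831-0.106281i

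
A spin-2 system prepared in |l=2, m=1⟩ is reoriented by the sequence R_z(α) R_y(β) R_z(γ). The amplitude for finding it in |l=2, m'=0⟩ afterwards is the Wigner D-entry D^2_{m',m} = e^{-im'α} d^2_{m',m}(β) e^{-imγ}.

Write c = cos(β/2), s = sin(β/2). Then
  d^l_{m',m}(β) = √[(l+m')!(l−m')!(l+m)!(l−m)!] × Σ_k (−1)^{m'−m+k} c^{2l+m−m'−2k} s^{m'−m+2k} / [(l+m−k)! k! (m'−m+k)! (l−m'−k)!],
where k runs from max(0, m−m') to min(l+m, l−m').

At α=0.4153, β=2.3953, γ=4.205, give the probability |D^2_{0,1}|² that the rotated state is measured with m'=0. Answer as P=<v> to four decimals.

P=0.3727

D^2_{0,1}(0.4153,2.3953,4.205) = e^{-i·0·0.4153}·d^2_{0,1}(2.3953)·e^{-i·1·4.205}. Compute d first:
c=cos(2.3953/2)=0.364547, s=sin(2.3953/2)=0.931185; N=√[2·2·6·1]=4.898979
The bounds max(0,m−m')=1 and min(l+m,l−m')=2 give 2 terms
  k=1: (−1)^0·4.8990/(2)·0.3645^3·0.9312^1 = +0.110503
  k=2: (−1)^1·4.8990/(2)·0.3645^1·0.9312^3 = -0.721003
d^2_{0,1}(2.3953) = +0.110503 -0.721003 = -0.610500
|D^2_{0,1}|² = |d^2_{0,1}(β)|² = (-0.610500)² = 0.372711 (the z-rotation phases have unit modulus)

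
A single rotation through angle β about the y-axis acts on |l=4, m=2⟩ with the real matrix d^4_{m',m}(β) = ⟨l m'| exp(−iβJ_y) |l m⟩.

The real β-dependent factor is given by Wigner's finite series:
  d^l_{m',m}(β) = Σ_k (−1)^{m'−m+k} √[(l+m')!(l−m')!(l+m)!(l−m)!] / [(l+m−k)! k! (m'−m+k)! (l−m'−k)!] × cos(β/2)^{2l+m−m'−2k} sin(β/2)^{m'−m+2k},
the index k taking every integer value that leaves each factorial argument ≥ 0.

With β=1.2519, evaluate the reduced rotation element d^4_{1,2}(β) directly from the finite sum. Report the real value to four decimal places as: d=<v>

d^4_{1,2}(β=1.2519) via Wigner's sum:
Half-angle: c=0.810407, s=0.585867. N=√(120·6·720·2)=1018.233765
k: max(0,(2)−(1))=1 … min(4+(2),4−(1))=3
  k=1: (−1)^0·1018.2338/(240)·0.8104^7·0.5859^1 = +0.570634
  k=2: (−1)^1·1018.2338/(48)·0.8104^5·0.5859^3 = -1.491145
  k=3: (−1)^2·1018.2338/(72)·0.8104^3·0.5859^5 = +0.519543
d^4_{1,2}(1.2519) = +0.570634 -1.491145 +0.519543 = -0.400969

d=-0.4010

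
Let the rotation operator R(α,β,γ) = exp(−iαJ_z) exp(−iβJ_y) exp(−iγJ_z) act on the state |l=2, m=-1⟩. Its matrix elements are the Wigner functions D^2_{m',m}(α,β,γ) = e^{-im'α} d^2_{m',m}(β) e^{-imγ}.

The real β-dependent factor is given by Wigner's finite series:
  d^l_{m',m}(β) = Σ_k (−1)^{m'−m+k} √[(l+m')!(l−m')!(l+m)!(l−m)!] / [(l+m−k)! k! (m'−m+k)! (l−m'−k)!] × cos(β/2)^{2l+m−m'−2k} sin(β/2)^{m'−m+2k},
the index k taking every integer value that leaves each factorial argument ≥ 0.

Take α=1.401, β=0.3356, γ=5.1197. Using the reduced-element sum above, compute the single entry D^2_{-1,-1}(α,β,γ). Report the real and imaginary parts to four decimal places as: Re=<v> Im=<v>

Re=0.8394 Im=0.2032

First d^2_{-1,-1}(β=0.3356), then the phase factors e^{-i(-1)α} and e^{-i(-1)γ}:
Half-angle: c=0.985955, s=0.167014. N=√(1·6·1·6)=6.000000
Admissible k: 0..1 (factorial args all ≥0)
  k=0: (−1)^0·6.0000/(6)·0.9860^4·0.1670^0 = +0.944991
  k=1: (−1)^1·6.0000/(2)·0.9860^2·0.1670^2 = -0.081347
d^2_{-1,-1}(0.3356) = +0.944991 -0.081347 = +0.863644
Phases: e^{-i·(-1)·1.401}=+0.168982+0.985619i, e^{-i·(-1)·5.1197}=+0.396142-0.918189i ⇒ D=+0.839398+0.203205i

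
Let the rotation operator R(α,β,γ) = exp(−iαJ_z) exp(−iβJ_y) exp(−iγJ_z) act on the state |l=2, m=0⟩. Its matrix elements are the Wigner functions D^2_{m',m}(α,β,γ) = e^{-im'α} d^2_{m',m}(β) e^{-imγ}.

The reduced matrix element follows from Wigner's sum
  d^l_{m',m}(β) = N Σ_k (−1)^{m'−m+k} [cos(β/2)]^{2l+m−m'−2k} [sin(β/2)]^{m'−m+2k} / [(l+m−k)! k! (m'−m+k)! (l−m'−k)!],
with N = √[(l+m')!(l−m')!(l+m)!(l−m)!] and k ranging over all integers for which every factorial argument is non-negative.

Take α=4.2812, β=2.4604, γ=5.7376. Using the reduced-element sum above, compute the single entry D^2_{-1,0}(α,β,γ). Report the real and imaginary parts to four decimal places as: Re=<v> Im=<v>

Split into d^2_{-1,0}(β=2.4604) × two z-phases.
Half-angle: c=0.334049, s=0.942556. N=√(1·6·2·2)=4.898979
k∈{1,2} keeps every argument non-negative
  k=1: (−1)^0·4.8990/(2)·0.3340^3·0.9426^1 = +0.086063
  k=2: (−1)^1·4.8990/(2)·0.3340^1·0.9426^3 = -0.685184
d^2_{-1,0}(2.4604) = +0.086063 -0.685184 = -0.599121
Attach z-rotation phases: D = e^{-i(-1)(4.2812)}·(-0.599121)·e^{-i(0)(5.7376)} = +0.250403+0.544283i

Re=0.2504 Im=0.5443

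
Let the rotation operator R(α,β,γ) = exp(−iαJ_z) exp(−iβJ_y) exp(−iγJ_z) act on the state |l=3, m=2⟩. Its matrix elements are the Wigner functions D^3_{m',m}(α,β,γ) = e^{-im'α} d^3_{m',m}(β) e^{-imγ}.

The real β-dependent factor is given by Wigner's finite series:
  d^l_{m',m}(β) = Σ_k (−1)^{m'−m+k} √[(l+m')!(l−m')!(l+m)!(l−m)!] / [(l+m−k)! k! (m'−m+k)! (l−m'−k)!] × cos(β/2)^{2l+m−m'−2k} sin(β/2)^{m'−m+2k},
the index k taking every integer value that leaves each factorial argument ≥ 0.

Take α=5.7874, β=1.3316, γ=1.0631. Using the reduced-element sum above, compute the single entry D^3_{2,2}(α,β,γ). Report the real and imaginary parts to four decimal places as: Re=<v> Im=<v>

D^3_{2,2}(5.7874,1.3316,1.0631) = e^{-i·2·5.7874}·d^3_{2,2}(1.3316)·e^{-i·2·1.0631}. Compute d first:
With c≡cos(β/2)=0.786423 and s≡sin(β/2)=0.617688, N=[120·1·120·1]^{1/2}=120.000000
k∈{0,1} keeps every argument non-negative
  k=0: (−1)^0·120.0000/(120)·0.7864^6·0.6177^0 = +0.236558
  k=1: (−1)^1·120.0000/(24)·0.7864^4·0.6177^2 = -0.729682
d^3_{2,2}(1.3316) = +0.236558 -0.729682 = -0.493124
Attach z-rotation phases: D = e^{-i(2)(5.7874)}·(-0.493124)·e^{-i(2)(1.0631)} = -0.208329+0.446957i

Re=-0.2083 Im=0.4470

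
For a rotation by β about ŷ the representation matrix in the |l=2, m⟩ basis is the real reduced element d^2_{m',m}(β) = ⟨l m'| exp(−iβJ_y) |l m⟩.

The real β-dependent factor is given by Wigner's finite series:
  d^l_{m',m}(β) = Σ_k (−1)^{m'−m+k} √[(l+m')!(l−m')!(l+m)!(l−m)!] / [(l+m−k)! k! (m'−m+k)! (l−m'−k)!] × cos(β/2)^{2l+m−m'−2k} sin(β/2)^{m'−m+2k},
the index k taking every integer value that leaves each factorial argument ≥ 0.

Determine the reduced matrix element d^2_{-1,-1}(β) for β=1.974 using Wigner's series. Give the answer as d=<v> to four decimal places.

d^2_{-1,-1}(β=1.974) via Wigner's sum:
c=cos(1.974/2)=0.551195, s=sin(1.974/2)=0.834376; N=√[1·6·1·6]=6.000000
The bounds max(0,m−m')=0 and min(l+m,l−m')=1 give 2 terms
  k=0: (−1)^0·6.0000/(6)·0.5512^4·0.8344^0 = +0.092304
  k=1: (−1)^1·6.0000/(2)·0.5512^2·0.8344^2 = -0.634536
d^2_{-1,-1}(1.974) = +0.092304 -0.634536 = -0.542232

d=-0.5422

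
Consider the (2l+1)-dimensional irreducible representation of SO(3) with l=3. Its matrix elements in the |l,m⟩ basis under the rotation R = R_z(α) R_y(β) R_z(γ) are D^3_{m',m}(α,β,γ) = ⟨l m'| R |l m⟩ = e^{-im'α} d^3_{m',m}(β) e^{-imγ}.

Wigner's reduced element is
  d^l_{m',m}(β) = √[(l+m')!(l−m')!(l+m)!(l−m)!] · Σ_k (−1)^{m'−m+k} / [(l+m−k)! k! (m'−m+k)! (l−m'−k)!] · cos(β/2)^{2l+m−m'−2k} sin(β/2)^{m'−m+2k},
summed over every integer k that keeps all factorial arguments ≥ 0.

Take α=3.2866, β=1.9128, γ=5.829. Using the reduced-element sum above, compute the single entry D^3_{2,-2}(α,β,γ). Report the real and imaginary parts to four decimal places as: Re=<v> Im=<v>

D^3_{2,-2}(3.2866,1.9128,5.829) = e^{-i·2·3.2866}·d^3_{2,-2}(1.9128)·e^{-i·-2·5.829}. Compute d first:
Half-angle: c=0.576465, s=0.817122. N=√(120·1·1·120)=120.000000
The bounds max(0,m−m')=0 and min(l+m,l−m')=1 give 2 terms
  k=0: (−1)^4·120.0000/(24)·0.5765^2·0.8171^4 = +0.740736
  k=1: (−1)^5·120.0000/(120)·0.5765^0·0.8171^6 = -0.297660
d^3_{2,-2}(1.9128) = +0.740736 -0.297660 = +0.443076
D = (+0.958240-0.285966i)·(+0.443076)·(+0.615031-0.788503i) = +0.161219-0.412704i

Re=0.1612 Im=-0.4127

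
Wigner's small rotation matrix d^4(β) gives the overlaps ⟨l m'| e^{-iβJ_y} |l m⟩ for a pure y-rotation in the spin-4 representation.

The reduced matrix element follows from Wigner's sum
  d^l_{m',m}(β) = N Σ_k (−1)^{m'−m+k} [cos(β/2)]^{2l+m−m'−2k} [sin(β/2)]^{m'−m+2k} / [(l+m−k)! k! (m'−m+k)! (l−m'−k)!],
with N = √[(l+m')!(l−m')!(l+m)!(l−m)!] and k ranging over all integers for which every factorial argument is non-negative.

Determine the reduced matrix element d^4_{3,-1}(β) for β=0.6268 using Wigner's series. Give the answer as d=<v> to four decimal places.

d^4_{3,-1}(β=0.6268) via Wigner's sum:
c=cos(0.6268/2)=0.951291, s=sin(0.6268/2)=0.308295; N=√[5040·1·6·120]=1904.940944
k: max(0,(-1)−(3))=0 … min(4+(-1),4−(3))=1
  k=0: (−1)^4·1904.9409/(144)·0.9513^4·0.3083^4 = +0.097867
  k=1: (−1)^5·1904.9409/(240)·0.9513^2·0.3083^6 = -0.006167
d^4_{3,-1}(0.6268) = +0.097867 -0.006167 = +0.091700

d=0.0917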